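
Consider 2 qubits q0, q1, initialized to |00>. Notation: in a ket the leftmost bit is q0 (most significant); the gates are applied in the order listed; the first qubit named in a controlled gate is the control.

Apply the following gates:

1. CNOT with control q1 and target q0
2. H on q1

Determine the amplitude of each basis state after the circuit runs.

The resulting statevector has amplitude sqrt(2)/2 on |00>, sqrt(2)/2 on |01>, 0 on |10>, 0 on |11>.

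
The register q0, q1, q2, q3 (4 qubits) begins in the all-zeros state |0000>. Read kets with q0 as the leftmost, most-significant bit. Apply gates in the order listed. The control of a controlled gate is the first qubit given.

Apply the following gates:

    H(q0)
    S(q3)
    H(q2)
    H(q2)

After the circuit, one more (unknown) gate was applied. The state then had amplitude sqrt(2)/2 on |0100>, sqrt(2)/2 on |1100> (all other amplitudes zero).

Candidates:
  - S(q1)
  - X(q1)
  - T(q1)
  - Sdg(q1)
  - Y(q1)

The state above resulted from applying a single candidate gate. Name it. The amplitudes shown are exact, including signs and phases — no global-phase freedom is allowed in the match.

The applied gate was X(q1). Key observation: gates 3-4 undo each other exactly, leaving only the rest of the circuit to track.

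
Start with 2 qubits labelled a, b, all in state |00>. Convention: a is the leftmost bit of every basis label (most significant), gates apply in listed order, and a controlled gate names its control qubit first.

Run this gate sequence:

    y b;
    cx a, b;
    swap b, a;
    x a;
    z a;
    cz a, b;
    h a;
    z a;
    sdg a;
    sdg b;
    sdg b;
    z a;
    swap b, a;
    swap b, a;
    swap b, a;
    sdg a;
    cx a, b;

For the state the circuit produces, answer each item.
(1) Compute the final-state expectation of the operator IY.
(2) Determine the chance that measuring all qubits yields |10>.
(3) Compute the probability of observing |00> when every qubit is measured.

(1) The expectation value of IY is -1.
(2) The probability of measuring |10> is 0.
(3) A full measurement returns |00> with probability 1/2.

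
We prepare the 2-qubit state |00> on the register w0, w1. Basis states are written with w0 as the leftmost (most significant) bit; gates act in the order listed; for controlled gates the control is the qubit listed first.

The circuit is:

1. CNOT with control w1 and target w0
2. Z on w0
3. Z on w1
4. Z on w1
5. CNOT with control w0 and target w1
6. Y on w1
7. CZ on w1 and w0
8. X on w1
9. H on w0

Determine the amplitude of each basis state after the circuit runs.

The resulting statevector has amplitude sqrt(2)*I/2 on |00>, 0 on |01>, sqrt(2)*I/2 on |10>, 0 on |11>.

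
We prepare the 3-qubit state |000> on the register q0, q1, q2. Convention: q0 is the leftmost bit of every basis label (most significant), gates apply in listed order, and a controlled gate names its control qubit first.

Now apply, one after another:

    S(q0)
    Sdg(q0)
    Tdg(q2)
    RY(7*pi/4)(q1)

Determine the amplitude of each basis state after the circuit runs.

After the circuit, the state carries amplitude -sqrt(sqrt(2) + 2)/2 on |000>, sqrt(2 - sqrt(2))/2 on |010>, and 0 on every other basis state. Key observation: steps 1-2 multiply out to the identity, so the circuit reduces to the remaining gates.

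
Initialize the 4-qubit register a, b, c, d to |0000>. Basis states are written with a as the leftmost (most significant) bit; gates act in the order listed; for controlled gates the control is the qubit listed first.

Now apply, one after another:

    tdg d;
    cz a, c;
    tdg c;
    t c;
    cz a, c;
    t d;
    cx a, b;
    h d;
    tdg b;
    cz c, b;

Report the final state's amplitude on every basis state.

The final amplitudes are sqrt(2)/2 on |0000>, sqrt(2)/2 on |0001>, and 0 on every other basis state. Key observation: steps 1-6 multiply out to the identity, so the circuit reduces to the remaining gates.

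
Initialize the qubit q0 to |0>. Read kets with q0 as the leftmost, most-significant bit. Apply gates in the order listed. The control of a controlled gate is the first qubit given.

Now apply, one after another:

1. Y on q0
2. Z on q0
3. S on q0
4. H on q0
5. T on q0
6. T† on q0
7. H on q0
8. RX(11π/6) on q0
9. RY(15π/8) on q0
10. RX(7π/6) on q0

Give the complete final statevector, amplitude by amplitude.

After the circuit, the state carries amplitude -sin(pi/16)/2 - I*cos(pi/16) on |0>, -sqrt(3)*I*sin(pi/16)/2 on |1>. Key observation: gates 4-7 undo each other exactly, leaving only the rest of the circuit to track.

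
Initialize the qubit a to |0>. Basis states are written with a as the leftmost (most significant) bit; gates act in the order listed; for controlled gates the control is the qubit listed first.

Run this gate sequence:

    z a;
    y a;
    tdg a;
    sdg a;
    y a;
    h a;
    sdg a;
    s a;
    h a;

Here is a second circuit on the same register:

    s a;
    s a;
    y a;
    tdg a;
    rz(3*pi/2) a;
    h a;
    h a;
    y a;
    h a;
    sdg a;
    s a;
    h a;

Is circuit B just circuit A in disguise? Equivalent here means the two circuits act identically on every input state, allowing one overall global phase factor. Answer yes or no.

Yes — the two circuits implement the same unitary up to a global phase.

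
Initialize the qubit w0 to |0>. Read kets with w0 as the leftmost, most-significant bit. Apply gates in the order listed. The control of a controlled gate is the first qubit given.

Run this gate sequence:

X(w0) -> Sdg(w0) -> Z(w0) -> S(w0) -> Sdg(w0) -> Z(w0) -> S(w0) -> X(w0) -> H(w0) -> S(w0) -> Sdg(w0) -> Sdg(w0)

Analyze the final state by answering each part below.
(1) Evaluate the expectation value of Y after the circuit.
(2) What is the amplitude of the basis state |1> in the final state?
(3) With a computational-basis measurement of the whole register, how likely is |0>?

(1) The expectation value of Y is -1. Key observation: the block from step 1 through step 8 cancels to the identity and can be dropped.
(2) The amplitude on |1> is -sqrt(2)*I/2.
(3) The probability of measuring |0> is 1/2.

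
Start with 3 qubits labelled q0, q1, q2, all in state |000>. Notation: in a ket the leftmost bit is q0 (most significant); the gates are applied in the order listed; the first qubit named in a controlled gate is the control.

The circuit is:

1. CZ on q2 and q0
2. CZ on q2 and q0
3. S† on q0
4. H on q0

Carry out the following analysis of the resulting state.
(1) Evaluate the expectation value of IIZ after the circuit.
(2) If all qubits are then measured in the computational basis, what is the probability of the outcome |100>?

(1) The observable IIZ averages to 1.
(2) A full measurement returns |100> with probability 1/2.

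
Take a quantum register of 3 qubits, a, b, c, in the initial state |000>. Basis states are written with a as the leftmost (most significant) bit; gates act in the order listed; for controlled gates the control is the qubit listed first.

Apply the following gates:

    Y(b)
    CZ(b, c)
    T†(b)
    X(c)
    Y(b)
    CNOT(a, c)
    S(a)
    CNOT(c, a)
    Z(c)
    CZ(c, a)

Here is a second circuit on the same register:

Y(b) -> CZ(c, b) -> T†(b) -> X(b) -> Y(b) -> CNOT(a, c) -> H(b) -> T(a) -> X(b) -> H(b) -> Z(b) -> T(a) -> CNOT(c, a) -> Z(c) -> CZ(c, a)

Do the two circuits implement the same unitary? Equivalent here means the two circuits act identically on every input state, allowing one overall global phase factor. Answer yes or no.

No — the two circuits implement different unitaries, even allowing a global phase.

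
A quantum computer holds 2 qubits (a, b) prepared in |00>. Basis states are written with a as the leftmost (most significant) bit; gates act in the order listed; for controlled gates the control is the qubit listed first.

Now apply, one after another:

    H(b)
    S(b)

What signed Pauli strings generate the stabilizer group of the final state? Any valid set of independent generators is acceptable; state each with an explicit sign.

One valid set of independent stabilizer generators is +IY, +ZI (any independent generating set of the same group is equally correct).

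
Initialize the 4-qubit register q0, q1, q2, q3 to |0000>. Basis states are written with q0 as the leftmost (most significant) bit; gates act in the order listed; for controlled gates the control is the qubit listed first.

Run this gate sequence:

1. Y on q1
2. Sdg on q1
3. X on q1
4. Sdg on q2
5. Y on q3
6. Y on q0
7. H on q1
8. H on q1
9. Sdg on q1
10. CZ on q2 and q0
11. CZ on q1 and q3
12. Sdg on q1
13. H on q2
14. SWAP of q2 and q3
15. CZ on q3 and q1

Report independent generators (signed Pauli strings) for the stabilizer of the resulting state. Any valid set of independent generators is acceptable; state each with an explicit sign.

One valid set of independent stabilizer generators is +IIIX, -ZIII, +IZII, -IIZI (any independent generating set of the same group is equally correct).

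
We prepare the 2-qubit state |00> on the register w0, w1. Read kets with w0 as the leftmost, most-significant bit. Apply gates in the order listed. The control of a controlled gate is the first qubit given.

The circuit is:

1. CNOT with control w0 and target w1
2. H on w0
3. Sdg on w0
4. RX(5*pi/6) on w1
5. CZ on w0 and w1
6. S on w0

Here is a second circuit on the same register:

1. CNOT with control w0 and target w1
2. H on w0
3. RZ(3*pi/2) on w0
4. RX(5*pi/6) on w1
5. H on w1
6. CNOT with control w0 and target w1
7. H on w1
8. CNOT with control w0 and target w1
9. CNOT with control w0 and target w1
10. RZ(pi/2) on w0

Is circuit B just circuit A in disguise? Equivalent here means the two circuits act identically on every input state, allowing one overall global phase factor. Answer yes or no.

Yes, they are equivalent — the unitaries differ by at most a global phase.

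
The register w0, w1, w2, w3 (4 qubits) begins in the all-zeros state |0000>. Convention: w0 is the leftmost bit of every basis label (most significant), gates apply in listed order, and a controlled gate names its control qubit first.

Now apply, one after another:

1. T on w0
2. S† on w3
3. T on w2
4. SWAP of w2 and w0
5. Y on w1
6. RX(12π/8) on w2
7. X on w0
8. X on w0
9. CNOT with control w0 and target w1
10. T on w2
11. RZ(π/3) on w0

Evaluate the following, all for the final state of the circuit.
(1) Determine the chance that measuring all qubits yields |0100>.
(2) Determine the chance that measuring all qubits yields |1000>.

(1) The probability of measuring |0100> is 1/2. Key observation: steps 7-8 multiply out to the identity, so the circuit reduces to the remaining gates.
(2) A full measurement returns |1000> with probability 0.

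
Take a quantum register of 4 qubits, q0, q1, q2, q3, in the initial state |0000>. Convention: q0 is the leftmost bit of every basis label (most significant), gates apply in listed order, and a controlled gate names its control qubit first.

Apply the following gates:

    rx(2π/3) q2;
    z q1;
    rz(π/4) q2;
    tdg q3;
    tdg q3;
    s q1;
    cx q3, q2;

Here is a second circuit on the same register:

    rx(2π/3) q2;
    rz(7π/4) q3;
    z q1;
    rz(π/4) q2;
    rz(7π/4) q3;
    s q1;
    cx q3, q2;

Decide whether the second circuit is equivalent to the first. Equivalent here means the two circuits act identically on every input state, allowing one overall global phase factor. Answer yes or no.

Yes — the two circuits implement the same unitary up to a global phase.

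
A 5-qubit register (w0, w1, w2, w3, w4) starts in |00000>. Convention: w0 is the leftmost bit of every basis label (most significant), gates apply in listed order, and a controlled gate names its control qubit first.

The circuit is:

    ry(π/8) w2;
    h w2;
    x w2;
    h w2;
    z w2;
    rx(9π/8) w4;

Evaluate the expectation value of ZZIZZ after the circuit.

In the final state, ZZIZZ has expectation -sqrt(sqrt(2) + 2)/2. Key observation: gates 2-5 undo each other exactly, leaving only the rest of the circuit to track.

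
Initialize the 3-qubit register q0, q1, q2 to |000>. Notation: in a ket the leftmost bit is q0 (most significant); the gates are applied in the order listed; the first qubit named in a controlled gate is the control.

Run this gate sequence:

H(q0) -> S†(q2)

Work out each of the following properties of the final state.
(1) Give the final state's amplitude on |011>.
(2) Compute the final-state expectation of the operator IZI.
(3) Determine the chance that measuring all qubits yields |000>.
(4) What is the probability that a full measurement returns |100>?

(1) The amplitude on |011> is 0.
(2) The observable IZI averages to 1.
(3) Outcome |000> occurs with probability 1/2.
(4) The probability of measuring |100> is 1/2.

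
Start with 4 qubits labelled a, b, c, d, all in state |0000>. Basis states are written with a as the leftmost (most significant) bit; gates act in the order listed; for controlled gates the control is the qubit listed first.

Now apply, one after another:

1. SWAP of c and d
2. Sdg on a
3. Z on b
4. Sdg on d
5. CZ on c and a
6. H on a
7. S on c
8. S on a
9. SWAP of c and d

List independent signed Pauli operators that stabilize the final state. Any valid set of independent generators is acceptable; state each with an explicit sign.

The final state is stabilized by the group generated by +YIII, +IZII, +IIZI, +IIIZ; other independent generating sets are equally valid.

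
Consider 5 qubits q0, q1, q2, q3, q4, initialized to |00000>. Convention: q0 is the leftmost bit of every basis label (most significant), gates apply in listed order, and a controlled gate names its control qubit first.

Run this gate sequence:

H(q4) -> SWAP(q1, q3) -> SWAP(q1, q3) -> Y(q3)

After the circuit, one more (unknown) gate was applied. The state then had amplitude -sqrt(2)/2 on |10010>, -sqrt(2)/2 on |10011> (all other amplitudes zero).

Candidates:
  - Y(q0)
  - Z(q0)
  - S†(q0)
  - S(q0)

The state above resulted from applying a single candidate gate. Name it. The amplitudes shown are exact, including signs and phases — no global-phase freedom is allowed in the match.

The unique candidate consistent with the amplitudes is Y(q0). Key observation: the block from step 2 through step 3 cancels to the identity and can be dropped.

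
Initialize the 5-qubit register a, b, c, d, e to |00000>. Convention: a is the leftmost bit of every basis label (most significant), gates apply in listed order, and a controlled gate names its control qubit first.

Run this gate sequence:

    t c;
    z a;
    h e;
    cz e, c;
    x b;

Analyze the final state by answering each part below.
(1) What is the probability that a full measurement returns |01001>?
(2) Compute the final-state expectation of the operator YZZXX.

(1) Outcome |01001> occurs with probability 1/2.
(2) The expectation value of YZZXX is 0.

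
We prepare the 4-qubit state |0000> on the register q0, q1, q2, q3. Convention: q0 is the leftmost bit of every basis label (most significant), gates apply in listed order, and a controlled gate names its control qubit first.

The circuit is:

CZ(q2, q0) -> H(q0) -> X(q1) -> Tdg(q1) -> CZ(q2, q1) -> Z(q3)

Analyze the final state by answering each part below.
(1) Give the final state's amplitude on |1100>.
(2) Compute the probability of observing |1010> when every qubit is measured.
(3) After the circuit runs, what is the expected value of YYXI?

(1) |1100> carries amplitude -sqrt(2)*exp(3*I*pi/4)/2 in the final state.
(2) A full measurement returns |1010> with probability 0.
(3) The expectation value of YYXI is 0.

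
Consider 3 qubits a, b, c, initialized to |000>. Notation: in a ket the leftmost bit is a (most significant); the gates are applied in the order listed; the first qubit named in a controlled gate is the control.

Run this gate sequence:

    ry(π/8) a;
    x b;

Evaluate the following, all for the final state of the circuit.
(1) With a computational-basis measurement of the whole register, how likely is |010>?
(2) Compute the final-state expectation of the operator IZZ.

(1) The probability of measuring |010> is cos(pi/16)**2.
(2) In the final state, IZZ has expectation -1.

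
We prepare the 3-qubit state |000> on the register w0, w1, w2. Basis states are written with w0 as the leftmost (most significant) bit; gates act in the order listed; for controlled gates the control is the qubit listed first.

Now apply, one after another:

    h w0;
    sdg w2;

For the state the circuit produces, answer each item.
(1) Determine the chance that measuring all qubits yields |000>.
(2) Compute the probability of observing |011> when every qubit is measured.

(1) The probability of measuring |000> is 1/2.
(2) Outcome |011> occurs with probability 0.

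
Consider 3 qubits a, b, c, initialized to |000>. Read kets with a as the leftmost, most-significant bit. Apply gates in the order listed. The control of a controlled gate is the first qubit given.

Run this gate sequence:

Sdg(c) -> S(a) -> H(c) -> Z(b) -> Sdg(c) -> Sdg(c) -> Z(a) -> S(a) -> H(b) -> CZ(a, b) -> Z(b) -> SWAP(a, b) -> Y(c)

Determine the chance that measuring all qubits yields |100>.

A full measurement returns |100> with probability 1/4.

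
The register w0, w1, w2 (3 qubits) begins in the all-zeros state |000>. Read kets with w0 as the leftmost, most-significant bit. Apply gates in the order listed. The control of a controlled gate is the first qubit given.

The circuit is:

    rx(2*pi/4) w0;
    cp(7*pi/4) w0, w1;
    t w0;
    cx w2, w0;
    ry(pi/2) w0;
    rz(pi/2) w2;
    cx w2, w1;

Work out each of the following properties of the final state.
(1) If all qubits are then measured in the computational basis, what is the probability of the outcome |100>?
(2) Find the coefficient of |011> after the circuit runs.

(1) The probability of measuring |100> is sqrt(2)/4 + 1/2.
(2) The final state's coefficient on |011> equals 0.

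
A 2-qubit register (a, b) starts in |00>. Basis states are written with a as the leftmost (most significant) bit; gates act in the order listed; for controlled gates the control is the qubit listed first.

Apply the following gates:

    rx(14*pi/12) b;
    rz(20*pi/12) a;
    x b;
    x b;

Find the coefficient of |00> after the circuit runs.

The amplitude on |00> is (-sqrt(2) + sqrt(6))*exp(I*pi/6)/4. Key observation: gates 3-4 undo each other exactly, leaving only the rest of the circuit to track.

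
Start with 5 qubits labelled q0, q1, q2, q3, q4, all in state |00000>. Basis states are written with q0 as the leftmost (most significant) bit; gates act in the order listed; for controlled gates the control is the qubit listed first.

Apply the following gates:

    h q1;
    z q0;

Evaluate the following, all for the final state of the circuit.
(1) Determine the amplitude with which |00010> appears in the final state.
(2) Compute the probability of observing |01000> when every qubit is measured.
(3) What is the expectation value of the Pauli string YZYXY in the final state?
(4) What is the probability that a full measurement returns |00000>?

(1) The amplitude on |00010> is 0.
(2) A full measurement returns |01000> with probability 1/2.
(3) The observable YZYXY averages to 0.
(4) The probability of measuring |00000> is 1/2.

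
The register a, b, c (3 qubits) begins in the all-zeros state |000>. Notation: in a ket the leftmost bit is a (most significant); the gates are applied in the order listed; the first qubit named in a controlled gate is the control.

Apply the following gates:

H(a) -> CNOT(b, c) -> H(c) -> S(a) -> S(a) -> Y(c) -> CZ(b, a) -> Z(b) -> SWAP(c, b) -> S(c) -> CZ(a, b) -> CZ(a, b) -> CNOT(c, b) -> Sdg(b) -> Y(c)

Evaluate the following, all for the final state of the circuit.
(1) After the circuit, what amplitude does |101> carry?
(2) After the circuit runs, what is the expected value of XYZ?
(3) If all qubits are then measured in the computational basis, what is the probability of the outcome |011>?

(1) |101> carries amplitude -1/2 in the final state.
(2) The expectation value of XYZ is 1.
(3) Outcome |011> occurs with probability 1/4.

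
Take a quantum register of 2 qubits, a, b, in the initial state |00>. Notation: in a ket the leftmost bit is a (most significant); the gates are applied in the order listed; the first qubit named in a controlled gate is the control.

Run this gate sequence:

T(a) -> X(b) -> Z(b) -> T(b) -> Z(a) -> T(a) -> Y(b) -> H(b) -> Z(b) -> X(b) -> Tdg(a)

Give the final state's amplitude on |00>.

The amplitude on |00> is -sqrt(2)*exp(3*I*pi/4)/2.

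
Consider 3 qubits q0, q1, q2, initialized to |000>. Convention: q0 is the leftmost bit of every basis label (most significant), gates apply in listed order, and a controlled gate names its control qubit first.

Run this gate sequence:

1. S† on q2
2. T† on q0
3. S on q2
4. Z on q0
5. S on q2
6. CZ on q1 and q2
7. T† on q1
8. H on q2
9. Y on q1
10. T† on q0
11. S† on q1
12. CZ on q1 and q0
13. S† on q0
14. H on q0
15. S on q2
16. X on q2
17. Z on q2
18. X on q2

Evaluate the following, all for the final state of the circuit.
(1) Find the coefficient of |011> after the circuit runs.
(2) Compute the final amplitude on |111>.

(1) The final state's coefficient on |011> equals I/2.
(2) The amplitude on |111> is I/2.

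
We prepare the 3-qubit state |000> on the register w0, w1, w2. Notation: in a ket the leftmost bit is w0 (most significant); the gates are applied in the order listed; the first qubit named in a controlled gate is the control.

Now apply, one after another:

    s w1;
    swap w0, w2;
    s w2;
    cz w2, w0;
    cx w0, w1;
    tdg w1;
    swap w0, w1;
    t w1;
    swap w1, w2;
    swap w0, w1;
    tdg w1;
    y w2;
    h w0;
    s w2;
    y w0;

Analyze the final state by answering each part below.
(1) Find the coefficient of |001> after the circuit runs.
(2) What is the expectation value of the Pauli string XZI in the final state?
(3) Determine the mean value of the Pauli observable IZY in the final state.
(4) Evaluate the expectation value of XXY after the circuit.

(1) |001> carries amplitude sqrt(2)*I/2 in the final state.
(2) In the final state, XZI has expectation -1.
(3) The expectation value of IZY is 0.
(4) The expectation value of XXY is 0.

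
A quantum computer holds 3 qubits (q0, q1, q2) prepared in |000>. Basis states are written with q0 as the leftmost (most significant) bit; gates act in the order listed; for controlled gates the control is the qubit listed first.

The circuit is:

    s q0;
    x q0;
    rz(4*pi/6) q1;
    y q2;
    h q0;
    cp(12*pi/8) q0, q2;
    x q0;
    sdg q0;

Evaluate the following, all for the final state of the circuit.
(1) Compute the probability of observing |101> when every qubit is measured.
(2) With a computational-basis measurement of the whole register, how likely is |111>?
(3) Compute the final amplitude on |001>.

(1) Outcome |101> occurs with probability 1/2.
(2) Outcome |111> occurs with probability 0.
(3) |001> carries amplitude sqrt(2)*exp(2*I*pi/3)/2 in the final state.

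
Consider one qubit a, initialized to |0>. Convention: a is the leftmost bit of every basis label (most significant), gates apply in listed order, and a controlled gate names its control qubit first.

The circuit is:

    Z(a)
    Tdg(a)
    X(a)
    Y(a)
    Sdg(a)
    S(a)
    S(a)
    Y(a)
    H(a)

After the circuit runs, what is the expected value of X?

In the final state, X has expectation -1.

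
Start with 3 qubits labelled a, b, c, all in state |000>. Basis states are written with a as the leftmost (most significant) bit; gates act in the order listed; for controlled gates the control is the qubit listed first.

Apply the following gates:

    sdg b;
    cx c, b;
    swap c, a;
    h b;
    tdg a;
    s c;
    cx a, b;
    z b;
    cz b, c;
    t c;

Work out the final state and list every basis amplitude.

After the circuit, the state carries amplitude sqrt(2)/2 on |000>, -sqrt(2)/2 on |010>, and 0 on every other basis state.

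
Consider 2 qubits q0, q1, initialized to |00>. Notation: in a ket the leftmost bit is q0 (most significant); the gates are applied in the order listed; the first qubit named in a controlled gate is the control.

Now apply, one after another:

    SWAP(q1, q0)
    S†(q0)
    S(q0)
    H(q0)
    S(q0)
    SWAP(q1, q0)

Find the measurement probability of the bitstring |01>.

Outcome |01> occurs with probability 1/2.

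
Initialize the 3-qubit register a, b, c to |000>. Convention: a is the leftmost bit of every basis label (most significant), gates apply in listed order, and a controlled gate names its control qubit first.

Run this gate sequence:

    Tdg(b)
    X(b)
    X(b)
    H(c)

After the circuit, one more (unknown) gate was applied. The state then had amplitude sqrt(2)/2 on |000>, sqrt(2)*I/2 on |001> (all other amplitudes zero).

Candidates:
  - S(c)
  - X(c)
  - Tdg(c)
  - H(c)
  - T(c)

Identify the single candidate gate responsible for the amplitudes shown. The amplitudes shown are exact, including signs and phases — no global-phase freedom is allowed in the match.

The applied gate was S(c). Key observation: the block from step 2 through step 3 cancels to the identity and can be dropped.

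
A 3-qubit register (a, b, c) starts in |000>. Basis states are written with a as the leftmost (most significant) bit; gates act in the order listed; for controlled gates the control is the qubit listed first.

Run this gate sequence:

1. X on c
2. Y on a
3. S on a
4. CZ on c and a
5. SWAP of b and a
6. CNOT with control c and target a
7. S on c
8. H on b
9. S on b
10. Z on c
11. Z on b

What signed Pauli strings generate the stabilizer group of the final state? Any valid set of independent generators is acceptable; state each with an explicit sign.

One valid set of independent stabilizer generators is +IYI, -ZII, -IIZ (any independent generating set of the same group is equally correct).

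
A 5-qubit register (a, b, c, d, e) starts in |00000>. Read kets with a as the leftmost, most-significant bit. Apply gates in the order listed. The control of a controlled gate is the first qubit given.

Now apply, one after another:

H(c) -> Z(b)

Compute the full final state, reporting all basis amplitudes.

The final amplitudes are sqrt(2)/2 on |00000>, sqrt(2)/2 on |00100>, and 0 on every other basis state.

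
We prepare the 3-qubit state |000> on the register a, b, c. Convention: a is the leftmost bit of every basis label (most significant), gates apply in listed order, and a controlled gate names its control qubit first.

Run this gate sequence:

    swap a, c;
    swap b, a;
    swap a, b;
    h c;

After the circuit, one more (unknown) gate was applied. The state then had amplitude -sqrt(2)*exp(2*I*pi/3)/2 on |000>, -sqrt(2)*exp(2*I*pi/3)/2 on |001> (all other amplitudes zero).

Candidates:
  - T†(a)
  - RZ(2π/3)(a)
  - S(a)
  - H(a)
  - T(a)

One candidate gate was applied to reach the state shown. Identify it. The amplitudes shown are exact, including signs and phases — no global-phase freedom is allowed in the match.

The unique candidate consistent with the amplitudes is RZ(2π/3)(a).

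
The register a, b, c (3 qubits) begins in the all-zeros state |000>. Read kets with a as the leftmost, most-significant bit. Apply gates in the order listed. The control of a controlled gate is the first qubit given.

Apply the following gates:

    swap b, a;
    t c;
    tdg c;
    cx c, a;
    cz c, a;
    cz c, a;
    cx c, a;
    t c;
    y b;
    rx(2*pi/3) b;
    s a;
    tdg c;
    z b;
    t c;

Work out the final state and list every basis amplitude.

The resulting statevector has amplitude sqrt(3)/2 on |000>, -I/2 on |010>, and 0 on every other basis state. Key observation: the block from step 3 through step 8 cancels to the identity and can be dropped.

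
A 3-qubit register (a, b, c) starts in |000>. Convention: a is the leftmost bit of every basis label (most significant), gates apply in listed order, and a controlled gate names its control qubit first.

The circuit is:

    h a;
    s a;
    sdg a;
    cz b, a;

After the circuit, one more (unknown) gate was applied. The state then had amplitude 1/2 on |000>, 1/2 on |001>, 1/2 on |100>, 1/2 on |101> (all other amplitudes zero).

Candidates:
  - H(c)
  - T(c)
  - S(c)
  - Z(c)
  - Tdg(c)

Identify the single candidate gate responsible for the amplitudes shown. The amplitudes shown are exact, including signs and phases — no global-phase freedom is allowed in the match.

The unique candidate consistent with the amplitudes is H(c). Key observation: gates 2-3 undo each other exactly, leaving only the rest of the circuit to track.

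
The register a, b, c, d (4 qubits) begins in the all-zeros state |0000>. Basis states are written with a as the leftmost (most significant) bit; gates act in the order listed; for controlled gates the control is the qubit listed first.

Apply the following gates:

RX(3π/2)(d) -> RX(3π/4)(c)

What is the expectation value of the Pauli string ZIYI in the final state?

The expectation value of ZIYI is -sqrt(2)/2.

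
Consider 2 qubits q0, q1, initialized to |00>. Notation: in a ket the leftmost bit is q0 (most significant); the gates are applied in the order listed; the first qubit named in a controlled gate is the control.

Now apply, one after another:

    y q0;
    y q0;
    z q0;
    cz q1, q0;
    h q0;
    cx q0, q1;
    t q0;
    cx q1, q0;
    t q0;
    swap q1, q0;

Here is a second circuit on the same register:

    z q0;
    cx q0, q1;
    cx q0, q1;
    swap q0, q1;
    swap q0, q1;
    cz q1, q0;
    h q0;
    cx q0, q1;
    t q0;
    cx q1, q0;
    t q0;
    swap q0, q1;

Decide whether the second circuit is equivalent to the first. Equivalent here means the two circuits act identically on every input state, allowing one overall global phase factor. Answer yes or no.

Yes, they are equivalent — the unitaries differ by at most a global phase.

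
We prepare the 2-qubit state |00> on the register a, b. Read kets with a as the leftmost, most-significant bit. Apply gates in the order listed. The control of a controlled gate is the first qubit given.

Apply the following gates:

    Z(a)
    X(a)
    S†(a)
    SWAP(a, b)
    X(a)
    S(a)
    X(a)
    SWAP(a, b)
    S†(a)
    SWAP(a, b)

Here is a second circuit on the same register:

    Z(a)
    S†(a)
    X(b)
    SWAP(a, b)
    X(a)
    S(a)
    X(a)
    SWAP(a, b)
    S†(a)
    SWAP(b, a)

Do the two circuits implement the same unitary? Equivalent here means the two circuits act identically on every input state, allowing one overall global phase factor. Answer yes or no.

No — the two circuits implement different unitaries, even allowing a global phase.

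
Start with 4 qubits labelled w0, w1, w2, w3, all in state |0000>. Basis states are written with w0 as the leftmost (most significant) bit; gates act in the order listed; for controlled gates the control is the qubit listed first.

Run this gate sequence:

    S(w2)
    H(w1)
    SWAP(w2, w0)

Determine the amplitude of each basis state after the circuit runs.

The resulting statevector has amplitude sqrt(2)/2 on |0000>, sqrt(2)/2 on |0100>, and 0 on every other basis state.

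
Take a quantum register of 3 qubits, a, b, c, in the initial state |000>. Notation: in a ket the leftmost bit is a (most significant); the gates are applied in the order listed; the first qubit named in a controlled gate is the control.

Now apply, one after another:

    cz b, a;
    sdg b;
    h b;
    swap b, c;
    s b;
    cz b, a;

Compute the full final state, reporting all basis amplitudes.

After the circuit, the state carries amplitude sqrt(2)/2 on |000>, sqrt(2)/2 on |001>, and 0 on every other basis state.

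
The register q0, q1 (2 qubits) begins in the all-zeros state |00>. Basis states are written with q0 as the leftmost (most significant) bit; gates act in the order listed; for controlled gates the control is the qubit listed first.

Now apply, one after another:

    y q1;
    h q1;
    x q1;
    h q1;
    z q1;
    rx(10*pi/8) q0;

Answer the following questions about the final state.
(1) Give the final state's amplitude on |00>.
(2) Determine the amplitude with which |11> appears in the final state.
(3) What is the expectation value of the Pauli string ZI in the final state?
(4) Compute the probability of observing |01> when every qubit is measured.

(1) The final state's coefficient on |00> equals 0. Key observation: gates 2-5 undo each other exactly, leaving only the rest of the circuit to track.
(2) The amplitude on |11> is sqrt(sqrt(2) + 2)/2.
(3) In the final state, ZI has expectation -sqrt(2)/2.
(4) A full measurement returns |01> with probability 1/2 - sqrt(2)/4.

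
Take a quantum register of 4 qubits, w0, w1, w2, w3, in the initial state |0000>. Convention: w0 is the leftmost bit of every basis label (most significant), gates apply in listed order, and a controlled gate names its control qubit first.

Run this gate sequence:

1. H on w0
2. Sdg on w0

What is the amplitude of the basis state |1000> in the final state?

The amplitude on |1000> is -sqrt(2)*I/2.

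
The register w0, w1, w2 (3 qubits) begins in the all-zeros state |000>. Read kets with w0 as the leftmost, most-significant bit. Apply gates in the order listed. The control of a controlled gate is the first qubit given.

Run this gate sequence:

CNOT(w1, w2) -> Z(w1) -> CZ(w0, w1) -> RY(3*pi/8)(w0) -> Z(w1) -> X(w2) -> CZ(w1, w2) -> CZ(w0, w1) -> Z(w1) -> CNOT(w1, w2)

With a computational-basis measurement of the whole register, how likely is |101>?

A full measurement returns |101> with probability sin(3*pi/16)**2.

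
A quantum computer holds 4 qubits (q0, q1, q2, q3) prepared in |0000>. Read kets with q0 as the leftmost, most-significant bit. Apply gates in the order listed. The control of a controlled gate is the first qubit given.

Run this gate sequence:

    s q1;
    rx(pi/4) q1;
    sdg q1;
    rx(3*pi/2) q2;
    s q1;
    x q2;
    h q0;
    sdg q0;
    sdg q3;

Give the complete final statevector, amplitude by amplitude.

The resulting statevector has amplitude -I*sqrt(sqrt(2) + 2)/4 on |0000>, 0 on |0001>, -sqrt(sqrt(2) + 2)/4 on |0010>, 0 on |0011>, -sqrt(2 - sqrt(2))/4 on |0100>, 0 on |0101>, I*sqrt(2 - sqrt(2))/4 on |0110>, 0 on |0111>, -sqrt(sqrt(2) + 2)/4 on |1000>, 0 on |1001>, I*sqrt(sqrt(2) + 2)/4 on |1010>, 0 on |1011>, I*sqrt(2 - sqrt(2))/4 on |1100>, 0 on |1101>, sqrt(2 - sqrt(2))/4 on |1110>, 0 on |1111>.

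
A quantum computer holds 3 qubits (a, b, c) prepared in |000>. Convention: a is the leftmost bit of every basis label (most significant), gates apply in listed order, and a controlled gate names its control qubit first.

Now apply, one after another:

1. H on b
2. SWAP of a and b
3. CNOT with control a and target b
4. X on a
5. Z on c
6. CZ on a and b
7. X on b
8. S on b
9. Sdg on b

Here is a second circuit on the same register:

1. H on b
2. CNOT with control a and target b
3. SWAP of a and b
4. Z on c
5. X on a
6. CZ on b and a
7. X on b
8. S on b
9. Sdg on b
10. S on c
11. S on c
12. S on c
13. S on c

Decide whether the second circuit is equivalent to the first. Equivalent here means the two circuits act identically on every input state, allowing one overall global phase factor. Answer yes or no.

No, they are not equivalent — no single phase factor reconciles the two unitaries.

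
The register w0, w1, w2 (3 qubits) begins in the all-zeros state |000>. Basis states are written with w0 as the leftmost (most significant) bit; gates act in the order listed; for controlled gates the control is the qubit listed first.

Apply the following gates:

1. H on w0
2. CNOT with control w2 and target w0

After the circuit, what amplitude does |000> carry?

The amplitude on |000> is sqrt(2)/2.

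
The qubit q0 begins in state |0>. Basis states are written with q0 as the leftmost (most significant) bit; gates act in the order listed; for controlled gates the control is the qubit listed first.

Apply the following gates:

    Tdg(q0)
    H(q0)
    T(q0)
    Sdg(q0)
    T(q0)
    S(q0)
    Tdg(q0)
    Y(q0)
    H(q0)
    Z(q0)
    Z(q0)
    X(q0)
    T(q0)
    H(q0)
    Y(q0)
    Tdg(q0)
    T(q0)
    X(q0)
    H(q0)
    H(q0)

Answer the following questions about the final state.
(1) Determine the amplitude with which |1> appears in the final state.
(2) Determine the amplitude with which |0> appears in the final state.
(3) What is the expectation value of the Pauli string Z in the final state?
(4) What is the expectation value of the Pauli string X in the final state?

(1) The amplitude on |1> is -sqrt(2)*(1 - I)*(1 + (1 + I)*exp(I*pi/4))/4. Key observation: gates 19-20 undo each other exactly, leaving only the rest of the circuit to track.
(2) |0> carries amplitude sqrt(2)*(1 + I)/4 in the final state.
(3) The expectation value of Z is -1/2.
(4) The expectation value of X is -sqrt(2)/2.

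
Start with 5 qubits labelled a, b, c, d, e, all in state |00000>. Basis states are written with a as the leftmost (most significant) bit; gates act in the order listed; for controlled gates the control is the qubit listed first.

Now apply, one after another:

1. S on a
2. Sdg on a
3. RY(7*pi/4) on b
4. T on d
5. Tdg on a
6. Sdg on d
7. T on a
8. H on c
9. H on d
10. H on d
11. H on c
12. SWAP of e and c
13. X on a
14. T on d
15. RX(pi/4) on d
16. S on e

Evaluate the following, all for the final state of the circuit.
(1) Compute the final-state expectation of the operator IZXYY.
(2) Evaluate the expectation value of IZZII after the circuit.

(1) In the final state, IZXYY has expectation 0.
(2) The expectation value of IZZII is sqrt(2)/2.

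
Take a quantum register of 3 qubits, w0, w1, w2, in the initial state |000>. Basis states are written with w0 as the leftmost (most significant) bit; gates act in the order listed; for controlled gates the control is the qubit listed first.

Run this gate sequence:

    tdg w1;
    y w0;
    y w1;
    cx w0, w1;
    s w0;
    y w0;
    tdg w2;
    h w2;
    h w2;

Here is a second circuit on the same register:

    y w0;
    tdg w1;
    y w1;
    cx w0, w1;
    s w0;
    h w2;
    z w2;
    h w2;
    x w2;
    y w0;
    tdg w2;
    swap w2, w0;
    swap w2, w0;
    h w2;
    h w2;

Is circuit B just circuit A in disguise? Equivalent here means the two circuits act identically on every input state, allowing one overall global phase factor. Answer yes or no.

Yes — the two circuits implement the same unitary up to a global phase.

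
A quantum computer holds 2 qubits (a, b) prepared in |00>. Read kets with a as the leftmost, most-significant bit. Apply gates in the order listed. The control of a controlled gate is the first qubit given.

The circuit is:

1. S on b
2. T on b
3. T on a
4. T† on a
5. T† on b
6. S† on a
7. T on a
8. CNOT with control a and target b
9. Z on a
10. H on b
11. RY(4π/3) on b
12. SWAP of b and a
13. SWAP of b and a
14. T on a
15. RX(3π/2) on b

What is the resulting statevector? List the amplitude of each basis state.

The final amplitudes are (1 - I)*(sqrt(3) + I)/4 on |00>, (1 - I)*(-sqrt(3) + I)/4 on |01>, 0 on |10>, 0 on |11>. Key observation: the block from step 2 through step 5 cancels to the identity and can be dropped.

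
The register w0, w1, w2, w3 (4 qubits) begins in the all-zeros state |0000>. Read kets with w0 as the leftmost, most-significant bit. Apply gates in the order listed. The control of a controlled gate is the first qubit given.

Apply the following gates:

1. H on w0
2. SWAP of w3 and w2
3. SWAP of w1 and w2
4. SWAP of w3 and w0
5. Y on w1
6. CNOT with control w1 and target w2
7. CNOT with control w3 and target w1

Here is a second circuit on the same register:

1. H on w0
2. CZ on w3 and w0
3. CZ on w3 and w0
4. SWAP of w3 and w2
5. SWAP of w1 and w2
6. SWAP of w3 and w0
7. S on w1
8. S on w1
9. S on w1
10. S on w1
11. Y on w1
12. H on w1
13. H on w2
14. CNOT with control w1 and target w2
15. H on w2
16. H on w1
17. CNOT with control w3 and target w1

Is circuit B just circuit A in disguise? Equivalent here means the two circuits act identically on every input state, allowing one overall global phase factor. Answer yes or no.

No, they are not equivalent — no single phase factor reconciles the two unitaries.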